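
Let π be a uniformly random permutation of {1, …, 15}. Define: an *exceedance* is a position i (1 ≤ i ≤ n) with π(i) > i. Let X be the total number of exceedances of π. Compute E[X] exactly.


Write X = Σ_{i=1}^{15} X_i, where X_i = 1_{π(i) > i}.
For each fixed i, π(i) is uniform over {1, …, 15} (marginal of a uniform permutation), so P[π(i) > i] = (n − i)/n. Summing: Σ_{i=1}^{15} (n − i)/n = (0 + 1 + … + 14)/15 = 15(15 − 1)/(2·15) = (15 − 1)/2.
Hence E[X] = Σ_{i=1}^{15} (15 − i)/15 = 7 ≈ 7.000.

E[X] = 7 = 7.000.


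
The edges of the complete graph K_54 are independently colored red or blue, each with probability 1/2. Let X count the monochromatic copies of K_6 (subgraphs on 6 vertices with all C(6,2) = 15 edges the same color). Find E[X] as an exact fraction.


Let X = Σ_S X_S over the C(54, 6) = 25827165 subsets S of size 6, where X_S = 1 if the K_6 on S is monochromatic.
For a fixed S, the K_6 on S has C(6, 2) = 15 edges. P[all 15 edges red] = (1/2)^15, and likewise for blue, so P[monochromatic] = 2·(1/2)^15 = 2^{1 − 15} = 1/16384.
By linearity of expectation: E[X] = C(54, 6) · 2^{1 − 15} = 25827165 · 1/16384 = 25827165/16384.
Numerically: E[X] ≈ 1576.365051.

E[X] = C(54,6)·2^(1−C(6,2)) = 25827165/16384 ≈ 1576.365051.


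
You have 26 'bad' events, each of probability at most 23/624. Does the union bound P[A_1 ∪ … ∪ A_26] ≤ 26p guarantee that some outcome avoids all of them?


Union bound: P[∪_{i=1}^{26} A_i] ≤ Σ_i P[A_i] ≤ 26·p = 26·(23/624) = 23/24.
Numerically: 23/24 ≈ 0.95833.
Is 23/24 < 1? YES.
Since P[∪ A_i] ≤ 23/24 < 1, the complement has P[∩ A_i^c] ≥ 1 − 23/24 = 1/24 > 0, so some outcome avoids every A_i.

26·p = 23/24 ≈ 0.95833; existence CERTIFIED by the union bound.


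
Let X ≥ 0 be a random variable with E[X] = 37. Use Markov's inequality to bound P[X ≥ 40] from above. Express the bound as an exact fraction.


μ = E[X] = 37, a = 40.
Markov: P[X ≥ 40] ≤ μ/a = (37)/40 = 37/40.
Numerically: ≈ 0.9250.
(Since a = 40 > μ = 37.0000, the bound 37/40 is < 1 and informative.)

P[X ≥ 40] ≤ 37/40 ≈ 0.9250.


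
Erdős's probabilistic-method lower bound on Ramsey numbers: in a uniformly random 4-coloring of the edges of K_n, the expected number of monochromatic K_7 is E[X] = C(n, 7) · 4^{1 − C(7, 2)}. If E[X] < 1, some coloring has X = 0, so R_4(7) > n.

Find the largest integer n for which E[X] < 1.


We need C(n, 7) · 4^{1 − 21} < 1, i.e. C(n, 7) < 4^{21 − 1} = 1099511627776.
Check values of n near the boundary:
  n = 175: C(175, 7) = 883208107275; 883208107275 < 1099511627776? YES
  n = 176: C(176, 7) = 919790691600; 919790691600 < 1099511627776? YES
  n = 177: C(177, 7) = 957664425960; 957664425960 < 1099511627776? YES
  n = 178: C(178, 7) = 996867063280; 996867063280 < 1099511627776? YES
  n = 179: C(179, 7) = 1037437234460; 1037437234460 < 1099511627776? YES
  n = 180: C(180, 7) = 1079414463600; 1079414463600 < 1099511627776? YES
  n = 181: C(181, 7) = 1122839183400; 1122839183400 < 1099511627776? NO
  n = 182: C(182, 7) = 1167752750736; 1167752750736 < 1099511627776? NO
The largest n with C(n, 7) < 1099511627776 is n = 180 (where E[X] = 67463403975/68719476736 ≈ 0.9817). Hence R_4(7) > 180, i.e. R_4(7) ≥ 181.

Largest n = 180; hence R_4(7) > 180.


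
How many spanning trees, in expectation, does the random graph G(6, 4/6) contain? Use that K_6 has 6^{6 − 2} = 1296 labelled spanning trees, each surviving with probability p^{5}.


K_6 has 6^{6 − 2} = 1296 labelled spanning trees.
For each such spanning tree H, let X_H = 1 if all 5 edges of H are present in G. Then P[X_H = 1] = p^{5} = (2/3)^{5} = 32/243.
By linearity of expectation: E[X] = Σ_H E[X_H] = 1296 · p^{5} = 1296 · 32/243 = 512/3.
Numerically: E[X] ≈ 170.667.

E[X] = 1296 · (2/3)^{5} = 512/3 ≈ 170.667.


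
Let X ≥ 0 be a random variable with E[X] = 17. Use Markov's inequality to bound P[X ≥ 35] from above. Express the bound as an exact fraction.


μ = E[X] = 17, a = 35.
Markov: P[X ≥ 35] ≤ μ/a = (17)/35 = 17/35.
Numerically: ≈ 0.485714.
(Since a = 35 > μ = 17.000000, the bound 17/35 is < 1 and informative.)

P[X ≥ 35] ≤ 17/35 ≈ 0.485714.


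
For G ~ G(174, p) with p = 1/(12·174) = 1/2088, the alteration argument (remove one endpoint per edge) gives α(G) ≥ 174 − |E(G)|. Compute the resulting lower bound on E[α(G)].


E[|E(G)|] = C(174, 2)·p = 15051 · (1/2088) = 173/24.
E[α(G)] ≥ n − E[|E(G)|] = 174 − 173/24 = 4003/24.
Numerically: ≈ 166.792.
(This is only a lower bound; the true E[α(G)] may be larger.)

E[α(G)] ≥ 4003/24 ≈ 166.792.


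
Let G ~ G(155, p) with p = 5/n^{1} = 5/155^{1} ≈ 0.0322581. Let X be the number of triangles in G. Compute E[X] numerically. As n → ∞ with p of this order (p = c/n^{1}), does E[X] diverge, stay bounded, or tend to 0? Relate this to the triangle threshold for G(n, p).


Number of potential triangles: C(155, 3) = 608685.
Each occurs with probability p³ ≈ (0.0322581)³ ≈ 3.35671847e-05.
By linearity: E[X] = C(155, 3)·p³ ≈ 608685 · 3.35671847e-05 ≈ 20.431842.
Here α = 1, so p = 5/n is exactly at the triangle threshold p ~ 1/n. Asymptotically E[X] → c³/6 = 5³/6 = 125/6 ≈ 20.833333, a bounded constant. In this regime the triangle count is asymptotically Poisson(c³/6).

E[X] ≈ 20.431842; in regime p = Θ(1/n^{1}) E[X] stays bounded (at the triangle threshold p ~ 1/n).


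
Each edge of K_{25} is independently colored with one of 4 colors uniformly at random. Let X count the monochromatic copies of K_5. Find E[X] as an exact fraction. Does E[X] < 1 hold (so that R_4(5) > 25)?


E[X] = C(25, 5) · 4^{1 − 10} = 53130 · 4^{−9} = 53130/262144.
As a reduced fraction: E[X] = 26565/131072 ≈ 0.203.
Is E[X] < 1? YES.
Since E[X] < 1, there exists a 4-coloring of K_{25} with no monochromatic K_5; hence R_4(5) > 25.

E[X] = 26565/131072 ≈ 0.203; E[X] < 1, so R_4(5) > 25.


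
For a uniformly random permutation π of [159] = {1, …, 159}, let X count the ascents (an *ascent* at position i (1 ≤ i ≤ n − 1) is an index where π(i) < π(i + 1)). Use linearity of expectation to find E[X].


Write X = Σ X_I over i = 1, …, 158, with X_I the indicator of one ascent.
There are 158 indicators.
For each fixed i, the pair (π(i), π(i+1)) is a uniformly random ordered pair of distinct values from {1, …, 159}; by symmetry P[π(i) < π(i+1)] = 1/2.
By linearity: E[X] = 158 · (1/2) = (159 − 1) · (1/2) = 79 ≈ 79.000000.

E[X] = 79 = 79.000000.


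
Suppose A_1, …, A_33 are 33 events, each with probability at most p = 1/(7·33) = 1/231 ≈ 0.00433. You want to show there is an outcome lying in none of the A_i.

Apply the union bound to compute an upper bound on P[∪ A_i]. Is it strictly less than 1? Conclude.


Union bound: P[∪_{i=1}^{33} A_i] ≤ Σ_i P[A_i] ≤ 33·p = 33·(1/231) = 1/7.
Numerically: 1/7 ≈ 0.14286.
Is 1/7 < 1? YES.
Since P[∪ A_i] ≤ 1/7 < 1, the complement has P[∩ A_i^c] ≥ 1 − 1/7 = 6/7 > 0, so some outcome avoids every A_i.

33·p = 1/7 ≈ 0.14286; existence CERTIFIED by the union bound.


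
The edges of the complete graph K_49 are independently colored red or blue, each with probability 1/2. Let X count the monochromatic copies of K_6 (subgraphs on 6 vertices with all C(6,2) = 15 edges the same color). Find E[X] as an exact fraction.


Let X = Σ_S X_S over the C(49, 6) = 13983816 subsets S of size 6, where X_S = 1 if the K_6 on S is monochromatic.
For a fixed S, the K_6 on S has C(6, 2) = 15 edges. P[all 15 edges red] = (1/2)^15, and likewise for blue, so P[monochromatic] = 2·(1/2)^15 = 2^{1 − 15} = 1/16384.
Summing: E[X] = C(49, 6) · 2^{1 − 15} = 13983816 · 1/16384 = 1747977/2048.
Numerically: E[X] ≈ 853.5044.

E[X] = C(49,6)·2^(1−C(6,2)) = 1747977/2048 ≈ 853.5044.


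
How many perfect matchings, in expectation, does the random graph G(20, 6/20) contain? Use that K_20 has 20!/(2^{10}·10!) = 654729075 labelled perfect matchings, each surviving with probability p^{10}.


K_20 has 20!/(2^{10}·10!) = 654729075 labelled perfect matchings.
For each such perfect matching H, let X_H = 1 if all 10 edges of H are present in G. Then P[X_H = 1] = p^{10} = (3/10)^{10} = 59049/10000000000.
By linearity of expectation: E[X] = Σ_H E[X_H] = 654729075 · p^{10} = 654729075 · 59049/10000000000 = 1546443885987/400000000.
Numerically: E[X] ≈ 3866.1.

E[X] = 654729075 · (3/10)^{10} = 1546443885987/400000000 ≈ 3866.1.


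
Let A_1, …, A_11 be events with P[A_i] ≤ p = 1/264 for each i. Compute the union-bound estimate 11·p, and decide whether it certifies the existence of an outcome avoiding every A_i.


Union bound: P[∪_{i=1}^{11} A_i] ≤ Σ_i P[A_i] ≤ 11·p = 11·(1/264) = 1/24.
Numerically: 1/24 ≈ 0.041667.
Is 1/24 < 1? YES.
Since P[∪ A_i] ≤ 1/24 < 1, the complement has P[∩ A_i^c] ≥ 1 − 1/24 = 23/24 > 0, so some outcome avoids every A_i.

11·p = 1/24 ≈ 0.041667; existence CERTIFIED by the union bound.


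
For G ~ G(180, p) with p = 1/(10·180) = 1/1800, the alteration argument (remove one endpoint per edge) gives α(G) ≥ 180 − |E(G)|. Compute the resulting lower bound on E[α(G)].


E[|E(G)|] = C(180, 2)·p = 16110 · (1/1800) = 179/20.
E[α(G)] ≥ n − E[|E(G)|] = 180 − 179/20 = 3421/20.
Numerically: ≈ 171.050.
(This is only a lower bound; the true E[α(G)] may be larger.)

E[α(G)] ≥ 3421/20 ≈ 171.050.


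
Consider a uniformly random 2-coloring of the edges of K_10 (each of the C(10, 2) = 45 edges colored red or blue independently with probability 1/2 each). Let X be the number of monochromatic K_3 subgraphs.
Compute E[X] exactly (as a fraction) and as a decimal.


Let X = Σ_S X_S over the C(10, 3) = 120 subsets S of size 3, where X_S = 1 if the K_3 on S is monochromatic.
For a fixed S, the K_3 on S has C(3, 2) = 3 edges. P[all 3 edges red] = (1/2)^3, and likewise for blue, so P[monochromatic] = 2·(1/2)^3 = 2^{1 − 3} = 1/4.
By linearity: E[X] = C(10, 3) · 2^{1 − 3} = 120 · 1/4 = 30.
Numerically: E[X] ≈ 30.00000.

E[X] = C(10,3)·2^(1−C(3,2)) = 30 ≈ 30.00000.


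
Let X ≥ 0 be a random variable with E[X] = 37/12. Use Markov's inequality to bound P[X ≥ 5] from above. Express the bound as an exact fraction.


μ = E[X] = 37/12, a = 5.
Markov: P[X ≥ 5] ≤ μ/a = (37/12)/5 = 37/60.
Numerically: ≈ 0.617.
(Since a = 5 > μ = 3.083, the bound 37/60 is < 1 and informative.)

P[X ≥ 5] ≤ 37/60 ≈ 0.617.


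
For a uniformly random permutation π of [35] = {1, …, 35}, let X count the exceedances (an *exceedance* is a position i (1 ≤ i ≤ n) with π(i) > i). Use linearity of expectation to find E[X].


Write X = Σ_{i=1}^{35} X_i, where X_i = 1_{π(i) > i}.
For each fixed i, π(i) is uniform over {1, …, 35} (marginal of a uniform permutation), so P[π(i) > i] = (n − i)/n. Summing: Σ_{i=1}^{35} (n − i)/n = (0 + 1 + … + 34)/35 = 35(35 − 1)/(2·35) = (35 − 1)/2.
Hence E[X] = Σ_{i=1}^{35} (35 − i)/35 = 17 ≈ 17.00000.

E[X] = 17 = 17.00000.


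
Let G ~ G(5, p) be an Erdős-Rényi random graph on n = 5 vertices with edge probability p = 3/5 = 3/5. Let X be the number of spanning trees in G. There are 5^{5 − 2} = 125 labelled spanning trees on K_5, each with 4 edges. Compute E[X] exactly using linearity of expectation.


K_5 has 5^{5 − 2} = 125 labelled spanning trees.
For each such spanning tree H, let X_H = 1 if all 4 edges of H are present in G. Then P[X_H = 1] = p^{4} = (3/5)^{4} = 81/625.
Summing the indicators: E[X] = Σ_H E[X_H] = 125 · p^{4} = 125 · 81/625 = 81/5.
Numerically: E[X] ≈ 16.2.

E[X] = 125 · (3/5)^{4} = 81/5 ≈ 16.2.


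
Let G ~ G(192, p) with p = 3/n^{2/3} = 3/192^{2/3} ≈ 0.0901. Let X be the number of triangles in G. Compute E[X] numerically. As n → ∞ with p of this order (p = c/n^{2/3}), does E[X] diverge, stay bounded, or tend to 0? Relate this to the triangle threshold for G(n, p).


Number of potential triangles: C(192, 3) = 1161280.
Each occurs with probability p³ ≈ (0.0901)³ ≈ 7.32422e-04.
By linearity: E[X] = C(192, 3)·p³ ≈ 1161280 · 7.32422e-04 ≈ 850.547.
Since α = 2/3 < 1, p = c/n^{2/3} ≫ 1/n is above the triangle threshold p ~ 1/n. Asymptotically E[X] ~ (c³/6)·n^{3(1−α)} = (3³/6)·n^{1} → ∞; triangles are abundant w.h.p.

E[X] ≈ 850.547; in regime p = Θ(1/n^{2/3}) E[X] diverges (above the triangle threshold p ~ 1/n).


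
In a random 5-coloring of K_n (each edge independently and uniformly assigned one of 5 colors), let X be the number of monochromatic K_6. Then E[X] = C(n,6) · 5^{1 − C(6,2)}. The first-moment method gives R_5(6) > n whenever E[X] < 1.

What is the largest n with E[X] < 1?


We need C(n, 6) · 5^{1 − 15} < 1, i.e. C(n, 6) < 5^{15 − 1} = 6103515625.
Check values of n near the boundary:
  n = 129: C(129, 6) = 5688177600; 5688177600 < 6103515625? YES
  n = 130: C(130, 6) = 5963412000; 5963412000 < 6103515625? YES
  n = 131: C(131, 6) = 6249655776; 6249655776 < 6103515625? NO
The largest n with C(n, 6) < 6103515625 is n = 130 (where E[X] = 47707296/48828125 ≈ 0.9770454). Hence R_5(6) > 130, i.e. R_5(6) ≥ 131.

Largest n = 130; hence R_5(6) > 130.


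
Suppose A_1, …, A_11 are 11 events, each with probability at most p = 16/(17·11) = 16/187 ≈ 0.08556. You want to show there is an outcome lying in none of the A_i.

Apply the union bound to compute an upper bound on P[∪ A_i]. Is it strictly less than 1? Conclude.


Union bound: P[∪_{i=1}^{11} A_i] ≤ Σ_i P[A_i] ≤ 11·p = 11·(16/187) = 16/17.
Numerically: 16/17 ≈ 0.94118.
Is 16/17 < 1? YES.
Since P[∪ A_i] ≤ 16/17 < 1, the complement has P[∩ A_i^c] ≥ 1 − 16/17 = 1/17 > 0, so some outcome avoids every A_i.

11·p = 16/17 ≈ 0.94118; existence CERTIFIED by the union bound.


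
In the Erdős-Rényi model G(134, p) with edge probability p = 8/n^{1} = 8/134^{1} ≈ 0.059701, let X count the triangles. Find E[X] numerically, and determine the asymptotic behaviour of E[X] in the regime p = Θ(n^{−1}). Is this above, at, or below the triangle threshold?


Number of potential triangles: C(134, 3) = 392084.
Each occurs with probability p³ ≈ (0.059701)³ ≈ 2.1279213e-04.
By linearity: E[X] = C(134, 3)·p³ ≈ 392084 · 2.1279213e-04 ≈ 83.43239.
Here α = 1, so p = 8/n is exactly at the triangle threshold p ~ 1/n. Asymptotically E[X] → c³/6 = 8³/6 = 256/3 ≈ 85.33333, a bounded constant. In this regime the triangle count is asymptotically Poisson(c³/6).

E[X] ≈ 83.43239; in regime p = Θ(1/n^{1}) E[X] stays bounded (at the triangle threshold p ~ 1/n).


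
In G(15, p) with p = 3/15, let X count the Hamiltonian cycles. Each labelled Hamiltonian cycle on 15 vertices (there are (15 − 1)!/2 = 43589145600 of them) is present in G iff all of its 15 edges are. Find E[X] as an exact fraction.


K_15 has (15 − 1)!/2 = 43589145600 labelled Hamiltonian cycles.
For each such Hamiltonian cycle H, let X_H = 1 if all 15 edges of H are present in G. Then P[X_H = 1] = p^{15} = (1/5)^{15} = 1/30517578125.
Summing the indicators: E[X] = Σ_H E[X_H] = 43589145600 · p^{15} = 43589145600 · 1/30517578125 = 1743565824/1220703125.
Numerically: E[X] ≈ 1.4283.

E[X] = 43589145600 · (1/5)^{15} = 1743565824/1220703125 ≈ 1.4283.


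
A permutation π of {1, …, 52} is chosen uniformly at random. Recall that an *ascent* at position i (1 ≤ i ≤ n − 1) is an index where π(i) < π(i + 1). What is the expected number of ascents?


Write X = Σ X_I over i = 1, …, 51, with X_I the indicator of one ascent.
There are 51 indicators.
For each fixed i, the pair (π(i), π(i+1)) is a uniformly random ordered pair of distinct values from {1, …, 52}; by symmetry P[π(i) < π(i+1)] = 1/2.
By linearity: E[X] = 51 · (1/2) = (52 − 1) · (1/2) = 51/2 ≈ 25.500000.

E[X] = 51/2 = 25.500000.


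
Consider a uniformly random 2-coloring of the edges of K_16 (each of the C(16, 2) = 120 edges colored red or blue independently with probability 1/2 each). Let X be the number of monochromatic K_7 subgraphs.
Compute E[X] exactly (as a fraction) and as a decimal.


Let X = Σ_S X_S over the C(16, 7) = 11440 subsets S of size 7, where X_S = 1 if the K_7 on S is monochromatic.
For a fixed S, the K_7 on S has C(7, 2) = 21 edges. P[all 21 edges red] = (1/2)^21, and likewise for blue, so P[monochromatic] = 2·(1/2)^21 = 2^{1 − 21} = 1/1048576.
By linearity of expectation: E[X] = C(16, 7) · 2^{1 − 21} = 11440 · 1/1048576 = 715/65536.
Numerically: E[X] ≈ 0.01091.

E[X] = C(16,7)·2^(1−C(7,2)) = 715/65536 ≈ 0.01091.


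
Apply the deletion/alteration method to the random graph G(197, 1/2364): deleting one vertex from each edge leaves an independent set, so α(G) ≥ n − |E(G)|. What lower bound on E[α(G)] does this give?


E[|E(G)|] = C(197, 2)·p = 19306 · (1/2364) = 49/6.
E[α(G)] ≥ n − E[|E(G)|] = 197 − 49/6 = 1133/6.
Numerically: ≈ 188.833.
(This is only a lower bound; the true E[α(G)] may be larger.)

E[α(G)] ≥ 1133/6 ≈ 188.833.


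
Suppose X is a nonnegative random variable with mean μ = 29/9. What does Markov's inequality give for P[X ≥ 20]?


μ = E[X] = 29/9, a = 20.
Markov: P[X ≥ 20] ≤ μ/a = (29/9)/20 = 29/180.
Numerically: ≈ 0.161111.
(Since a = 20 > μ = 3.222222, the bound 29/180 is < 1 and informative.)

P[X ≥ 20] ≤ 29/180 ≈ 0.161111.


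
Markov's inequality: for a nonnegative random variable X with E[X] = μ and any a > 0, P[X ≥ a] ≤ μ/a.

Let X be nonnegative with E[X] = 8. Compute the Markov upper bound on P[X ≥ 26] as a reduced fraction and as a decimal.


μ = E[X] = 8, a = 26.
Markov: P[X ≥ 26] ≤ μ/a = (8)/26 = 4/13.
Numerically: ≈ 0.308.
(Since a = 26 > μ = 8.000, the bound 4/13 is < 1 and informative.)

P[X ≥ 26] ≤ 4/13 ≈ 0.308.


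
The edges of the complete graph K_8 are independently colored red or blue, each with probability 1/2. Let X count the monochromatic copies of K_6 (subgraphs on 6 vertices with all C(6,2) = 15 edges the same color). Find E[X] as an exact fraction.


Let X = Σ_S X_S over the C(8, 6) = 28 subsets S of size 6, where X_S = 1 if the K_6 on S is monochromatic.
For a fixed S, the K_6 on S has C(6, 2) = 15 edges. P[all 15 edges red] = (1/2)^15, and likewise for blue, so P[monochromatic] = 2·(1/2)^15 = 2^{1 − 15} = 1/16384.
By linearity of expectation: E[X] = C(8, 6) · 2^{1 − 15} = 28 · 1/16384 = 7/4096.
Numerically: E[X] ≈ 0.001709.

E[X] = C(8,6)·2^(1−C(6,2)) = 7/4096 ≈ 0.001709.


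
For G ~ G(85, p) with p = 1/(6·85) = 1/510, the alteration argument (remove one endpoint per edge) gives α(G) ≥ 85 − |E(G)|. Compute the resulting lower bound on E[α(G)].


E[|E(G)|] = C(85, 2)·p = 3570 · (1/510) = 7.
E[α(G)] ≥ n − E[|E(G)|] = 85 − 7 = 78.
Numerically: ≈ 78.0000.
(This is only a lower bound; the true E[α(G)] may be larger.)

E[α(G)] ≥ 78 ≈ 78.0000.


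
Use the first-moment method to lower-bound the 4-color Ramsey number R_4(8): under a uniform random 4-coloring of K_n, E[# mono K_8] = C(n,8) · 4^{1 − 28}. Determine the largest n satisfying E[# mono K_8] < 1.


We need C(n, 8) · 4^{1 − 28} < 1, i.e. C(n, 8) < 4^{28 − 1} = 18014398509481984.
Check values of n near the boundary:
  n = 405: C(405, 8) = 16745853821188050; 16745853821188050 < 18014398509481984? YES
  n = 406: C(406, 8) = 17082453897995850; 17082453897995850 < 18014398509481984? YES
  n = 407: C(407, 8) = 17424959239309050; 17424959239309050 < 18014398509481984? YES
  n = 408: C(408, 8) = 17773458424095231; 17773458424095231 < 18014398509481984? YES
  n = 409: C(409, 8) = 18128041135797879; 18128041135797879 < 18014398509481984? NO
  n = 410: C(410, 8) = 18488798173326195; 18488798173326195 < 18014398509481984? NO
  n = 411: C(411, 8) = 18855821462126715; 18855821462126715 < 18014398509481984? NO
The largest n with C(n, 8) < 18014398509481984 is n = 408 (where E[X] = 17773458424095231/18014398509481984 ≈ 0.9866). Hence R_4(8) > 408, i.e. R_4(8) ≥ 409.

Largest n = 408; hence R_4(8) > 408.


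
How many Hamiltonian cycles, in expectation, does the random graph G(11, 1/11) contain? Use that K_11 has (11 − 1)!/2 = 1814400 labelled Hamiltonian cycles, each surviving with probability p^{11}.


K_11 has (11 − 1)!/2 = 1814400 labelled Hamiltonian cycles.
For each such Hamiltonian cycle H, let X_H = 1 if all 11 edges of H are present in G. Then P[X_H = 1] = p^{11} = (1/11)^{11} = 1/285311670611.
By linearity of expectation: E[X] = Σ_H E[X_H] = 1814400 · p^{11} = 1814400 · 1/285311670611 = 1814400/285311670611.
Numerically: E[X] ≈ 6.35936e-06.

E[X] = 1814400 · (1/11)^{11} = 1814400/285311670611 ≈ 6.35936e-06.


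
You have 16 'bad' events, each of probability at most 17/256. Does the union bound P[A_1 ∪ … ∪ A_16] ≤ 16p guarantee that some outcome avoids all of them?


Union bound: P[∪_{i=1}^{16} A_i] ≤ Σ_i P[A_i] ≤ 16·p = 16·(17/256) = 17/16.
Numerically: 17/16 ≈ 1.0625000.
Is 17/16 < 1? NO.
Since the bound 17/16 is ≥ 1, the union bound is uninformative here; it does NOT by itself certify existence.

16·p = 17/16 ≈ 1.0625000; existence NOT certified by the union bound.


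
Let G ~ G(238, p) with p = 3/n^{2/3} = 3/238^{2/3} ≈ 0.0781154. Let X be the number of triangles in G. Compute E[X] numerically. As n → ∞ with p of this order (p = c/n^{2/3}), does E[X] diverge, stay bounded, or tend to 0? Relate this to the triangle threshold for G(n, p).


Number of potential triangles: C(238, 3) = 2218636.
Each occurs with probability p³ ≈ (0.0781154)³ ≈ 4.76661253e-04.
By linearity: E[X] = C(238, 3)·p³ ≈ 2218636 · 4.76661253e-04 ≈ 1057.537815.
Since α = 2/3 < 1, p = c/n^{2/3} ≫ 1/n is above the triangle threshold p ~ 1/n. Asymptotically E[X] ~ (c³/6)·n^{3(1−α)} = (3³/6)·n^{1} → ∞; triangles are abundant w.h.p.

E[X] ≈ 1057.537815; in regime p = Θ(1/n^{2/3}) E[X] diverges (above the triangle threshold p ~ 1/n).


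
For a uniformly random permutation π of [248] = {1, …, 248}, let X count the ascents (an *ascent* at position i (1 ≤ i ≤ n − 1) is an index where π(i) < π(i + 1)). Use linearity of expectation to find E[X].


Write X = Σ X_I over i = 1, …, 247, with X_I the indicator of one ascent.
There are 247 indicators.
For each fixed i, the pair (π(i), π(i+1)) is a uniformly random ordered pair of distinct values from {1, …, 248}; by symmetry P[π(i) < π(i+1)] = 1/2.
By linearity: E[X] = 247 · (1/2) = (248 − 1) · (1/2) = 247/2 ≈ 123.500.

E[X] = 247/2 = 123.500.


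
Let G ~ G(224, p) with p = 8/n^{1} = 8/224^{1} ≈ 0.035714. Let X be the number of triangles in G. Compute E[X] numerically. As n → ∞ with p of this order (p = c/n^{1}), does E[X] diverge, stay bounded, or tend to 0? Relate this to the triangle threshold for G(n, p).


Number of potential triangles: C(224, 3) = 1848224.
Each occurs with probability p³ ≈ (0.035714)³ ≈ 4.5553936e-05.
By linearity: E[X] = C(224, 3)·p³ ≈ 1848224 · 4.5553936e-05 ≈ 84.19388.
Here α = 1, so p = 8/n is exactly at the triangle threshold p ~ 1/n. Asymptotically E[X] → c³/6 = 8³/6 = 256/3 ≈ 85.33333, a bounded constant. In this regime the triangle count is asymptotically Poisson(c³/6).

E[X] ≈ 84.19388; in regime p = Θ(1/n^{1}) E[X] stays bounded (at the triangle threshold p ~ 1/n).


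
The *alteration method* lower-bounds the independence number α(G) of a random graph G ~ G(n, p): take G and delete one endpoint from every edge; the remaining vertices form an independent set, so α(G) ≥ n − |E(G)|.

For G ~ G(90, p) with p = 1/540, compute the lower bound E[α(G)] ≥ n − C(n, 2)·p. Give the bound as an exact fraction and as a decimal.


E[|E(G)|] = C(90, 2)·p = 4005 · (1/540) = 89/12.
E[α(G)] ≥ n − E[|E(G)|] = 90 − 89/12 = 991/12.
Numerically: ≈ 82.583.
(This is only a lower bound; the true E[α(G)] may be larger.)

E[α(G)] ≥ 991/12 ≈ 82.583.


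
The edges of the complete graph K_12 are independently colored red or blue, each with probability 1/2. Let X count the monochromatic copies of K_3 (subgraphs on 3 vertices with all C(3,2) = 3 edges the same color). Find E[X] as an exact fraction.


Let X = Σ_S X_S over the C(12, 3) = 220 subsets S of size 3, where X_S = 1 if the K_3 on S is monochromatic.
For a fixed S, the K_3 on S has C(3, 2) = 3 edges. P[all 3 edges red] = (1/2)^3, and likewise for blue, so P[monochromatic] = 2·(1/2)^3 = 2^{1 − 3} = 1/4.
By linearity of expectation: E[X] = C(12, 3) · 2^{1 − 3} = 220 · 1/4 = 55.
Numerically: E[X] ≈ 55.000000.

E[X] = C(12,3)·2^(1−C(3,2)) = 55 ≈ 55.000000.


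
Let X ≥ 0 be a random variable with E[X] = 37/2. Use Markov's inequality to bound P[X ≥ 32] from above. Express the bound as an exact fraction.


μ = E[X] = 37/2, a = 32.
Markov: P[X ≥ 32] ≤ μ/a = (37/2)/32 = 37/64.
Numerically: ≈ 0.5781.
(Since a = 32 > μ = 18.5000, the bound 37/64 is < 1 and informative.)

P[X ≥ 32] ≤ 37/64 ≈ 0.5781.


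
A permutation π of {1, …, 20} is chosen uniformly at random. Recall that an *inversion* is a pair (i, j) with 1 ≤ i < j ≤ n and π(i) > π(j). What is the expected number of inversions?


Write X = Σ X_I over the C(20, 2) = 190 pairs i < j, with X_I the indicator of one inversion.
There are 190 indicators.
For each fixed pair i < j, the values π(i) and π(j) are two distinct elements of {1, …, 20} in uniformly random order; by symmetry P[π(i) > π(j)] = 1/2.
By linearity: E[X] = 190 · (1/2) = C(20, 2) · (1/2) = 190/2 = 95 ≈ 95.000000.

E[X] = 95 = 95.000000.


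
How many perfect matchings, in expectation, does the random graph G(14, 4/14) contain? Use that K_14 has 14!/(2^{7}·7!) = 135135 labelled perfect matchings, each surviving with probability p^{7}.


K_14 has 14!/(2^{7}·7!) = 135135 labelled perfect matchings.
For each such perfect matching H, let X_H = 1 if all 7 edges of H are present in G. Then P[X_H = 1] = p^{7} = (2/7)^{7} = 128/823543.
By linearity: E[X] = Σ_H E[X_H] = 135135 · p^{7} = 135135 · 128/823543 = 2471040/117649.
Numerically: E[X] ≈ 21.

E[X] = 135135 · (2/7)^{7} = 2471040/117649 ≈ 21.


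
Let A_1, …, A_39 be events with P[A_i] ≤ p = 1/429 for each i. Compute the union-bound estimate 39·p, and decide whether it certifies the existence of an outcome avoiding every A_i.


Union bound: P[∪_{i=1}^{39} A_i] ≤ Σ_i P[A_i] ≤ 39·p = 39·(1/429) = 1/11.
Numerically: 1/11 ≈ 0.0909091.
Is 1/11 < 1? YES.
Since P[∪ A_i] ≤ 1/11 < 1, the complement has P[∩ A_i^c] ≥ 1 − 1/11 = 10/11 > 0, so some outcome avoids every A_i.

39·p = 1/11 ≈ 0.0909091; existence CERTIFIED by the union bound.


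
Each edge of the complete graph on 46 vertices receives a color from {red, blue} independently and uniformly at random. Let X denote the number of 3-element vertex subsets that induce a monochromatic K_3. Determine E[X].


Let X = Σ_S X_S over the C(46, 3) = 15180 subsets S of size 3, where X_S = 1 if the K_3 on S is monochromatic.
For a fixed S, the K_3 on S has C(3, 2) = 3 edges. P[all 3 edges red] = (1/2)^3, and likewise for blue, so P[monochromatic] = 2·(1/2)^3 = 2^{1 − 3} = 1/4.
Summing: E[X] = C(46, 3) · 2^{1 − 3} = 15180 · 1/4 = 3795.
Numerically: E[X] ≈ 3795.000000.

E[X] = C(46,3)·2^(1−C(3,2)) = 3795 ≈ 3795.000000.


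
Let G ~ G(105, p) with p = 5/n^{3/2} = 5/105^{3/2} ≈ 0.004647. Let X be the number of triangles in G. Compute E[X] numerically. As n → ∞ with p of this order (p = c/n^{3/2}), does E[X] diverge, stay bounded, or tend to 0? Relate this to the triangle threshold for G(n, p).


Number of potential triangles: C(105, 3) = 187460.
Each occurs with probability p³ ≈ (0.004647)³ ≈ 1.003594e-07.
By linearity: E[X] = C(105, 3)·p³ ≈ 187460 · 1.003594e-07 ≈ 0.0188.
Since α = 3/2 > 1, p = c/n^{3/2} = o(1/n) is below the triangle threshold p ~ 1/n. Asymptotically E[X] ~ (c³/6)·n^{3(1−α)} = (5³/6)·n^{-1.5} → 0, so by Markov's inequality G has no triangles w.h.p.

E[X] ≈ 0.0188; in regime p = Θ(1/n^{3/2}) E[X] tends to 0 (below the triangle threshold p ~ 1/n).


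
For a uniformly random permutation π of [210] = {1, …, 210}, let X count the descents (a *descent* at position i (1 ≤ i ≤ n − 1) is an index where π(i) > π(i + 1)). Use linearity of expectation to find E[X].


Write X = Σ X_I over i = 1, …, 209, with X_I the indicator of one descent.
There are 209 indicators.
For each fixed i, the pair (π(i), π(i+1)) is a uniformly random ordered pair of distinct values from {1, …, 210}; by symmetry P[π(i) > π(i+1)] = 1/2.
By linearity: E[X] = 209 · (1/2) = (210 − 1) · (1/2) = 209/2 ≈ 104.5000.

E[X] = 209/2 = 104.5000.


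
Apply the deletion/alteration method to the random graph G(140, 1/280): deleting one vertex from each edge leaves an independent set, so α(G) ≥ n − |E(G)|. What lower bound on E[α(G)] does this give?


E[|E(G)|] = C(140, 2)·p = 9730 · (1/280) = 139/4.
E[α(G)] ≥ n − E[|E(G)|] = 140 − 139/4 = 421/4.
Numerically: ≈ 105.250000.
(This is only a lower bound; the true E[α(G)] may be larger.)

E[α(G)] ≥ 421/4 ≈ 105.250000.


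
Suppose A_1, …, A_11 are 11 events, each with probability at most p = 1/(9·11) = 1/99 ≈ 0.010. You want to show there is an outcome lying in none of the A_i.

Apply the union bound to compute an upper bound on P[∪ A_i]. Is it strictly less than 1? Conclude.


Union bound: P[∪_{i=1}^{11} A_i] ≤ Σ_i P[A_i] ≤ 11·p = 11·(1/99) = 1/9.
Numerically: 1/9 ≈ 0.111.
Is 1/9 < 1? YES.
Since P[∪ A_i] ≤ 1/9 < 1, the complement has P[∩ A_i^c] ≥ 1 − 1/9 = 8/9 > 0, so some outcome avoids every A_i.

11·p = 1/9 ≈ 0.111; existence CERTIFIED by the union bound.


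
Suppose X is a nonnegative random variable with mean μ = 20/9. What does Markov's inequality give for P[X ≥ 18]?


μ = E[X] = 20/9, a = 18.
Markov: P[X ≥ 18] ≤ μ/a = (20/9)/18 = 10/81.
Numerically: ≈ 0.1235.
(Since a = 18 > μ = 2.2222, the bound 10/81 is < 1 and informative.)

P[X ≥ 18] ≤ 10/81 ≈ 0.1235.


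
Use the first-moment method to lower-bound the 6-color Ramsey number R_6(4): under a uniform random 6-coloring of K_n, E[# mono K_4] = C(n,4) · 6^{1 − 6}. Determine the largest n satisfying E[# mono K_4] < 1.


We need C(n, 4) · 6^{1 − 6} < 1, i.e. C(n, 4) < 6^{6 − 1} = 7776.
Check values of n near the boundary:
  n = 21: C(21, 4) = 5985; 5985 < 7776? YES
  n = 22: C(22, 4) = 7315; 7315 < 7776? YES
  n = 23: C(23, 4) = 8855; 8855 < 7776? NO
  n = 24: C(24, 4) = 10626; 10626 < 7776? NO
  n = 25: C(25, 4) = 12650; 12650 < 7776? NO
The largest n with C(n, 4) < 7776 is n = 22 (where E[X] = 7315/7776 ≈ 0.94072). Hence R_6(4) > 22, i.e. R_6(4) ≥ 23.

Largest n = 22; hence R_6(4) > 22.


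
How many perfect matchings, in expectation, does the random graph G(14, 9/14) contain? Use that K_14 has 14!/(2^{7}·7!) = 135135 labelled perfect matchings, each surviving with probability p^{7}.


K_14 has 14!/(2^{7}·7!) = 135135 labelled perfect matchings.
For each such perfect matching H, let X_H = 1 if all 7 edges of H are present in G. Then P[X_H = 1] = p^{7} = (9/14)^{7} = 4782969/105413504.
Summing the indicators: E[X] = Σ_H E[X_H] = 135135 · p^{7} = 135135 · 4782969/105413504 = 92335216545/15059072.
Numerically: E[X] ≈ 6132.

E[X] = 135135 · (9/14)^{7} = 92335216545/15059072 ≈ 6132.


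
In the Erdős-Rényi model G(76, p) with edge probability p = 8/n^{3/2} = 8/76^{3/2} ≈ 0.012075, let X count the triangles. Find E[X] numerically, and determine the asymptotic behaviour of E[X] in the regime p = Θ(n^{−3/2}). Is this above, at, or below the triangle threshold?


Number of potential triangles: C(76, 3) = 70300.
Each occurs with probability p³ ≈ (0.012075)³ ≈ 1.7603896e-06.
By linearity: E[X] = C(76, 3)·p³ ≈ 70300 · 1.7603896e-06 ≈ 0.12376.
Since α = 3/2 > 1, p = c/n^{3/2} = o(1/n) is below the triangle threshold p ~ 1/n. Asymptotically E[X] ~ (c³/6)·n^{3(1−α)} = (8³/6)·n^{-1.5} → 0, so by Markov's inequality G has no triangles w.h.p.

E[X] ≈ 0.12376; in regime p = Θ(1/n^{3/2}) E[X] tends to 0 (below the triangle threshold p ~ 1/n).


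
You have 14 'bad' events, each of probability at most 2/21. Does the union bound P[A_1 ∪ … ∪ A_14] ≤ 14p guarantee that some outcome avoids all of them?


Union bound: P[∪_{i=1}^{14} A_i] ≤ Σ_i P[A_i] ≤ 14·p = 14·(2/21) = 4/3.
Numerically: 4/3 ≈ 1.333333.
Is 4/3 < 1? NO.
Since the bound 4/3 is ≥ 1, the union bound is uninformative here; it does NOT by itself certify existence.

14·p = 4/3 ≈ 1.333333; existence NOT certified by the union bound.


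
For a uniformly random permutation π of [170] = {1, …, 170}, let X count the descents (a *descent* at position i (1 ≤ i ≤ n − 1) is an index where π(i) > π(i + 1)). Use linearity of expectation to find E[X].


Write X = Σ X_I over i = 1, …, 169, with X_I the indicator of one descent.
There are 169 indicators.
For each fixed i, the pair (π(i), π(i+1)) is a uniformly random ordered pair of distinct values from {1, …, 170}; by symmetry P[π(i) > π(i+1)] = 1/2.
By linearity: E[X] = 169 · (1/2) = (170 − 1) · (1/2) = 169/2 ≈ 84.500.

E[X] = 169/2 = 84.500.


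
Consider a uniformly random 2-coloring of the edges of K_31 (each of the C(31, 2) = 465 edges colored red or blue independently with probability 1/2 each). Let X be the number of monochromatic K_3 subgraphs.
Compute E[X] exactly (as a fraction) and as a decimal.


Let X = Σ_S X_S over the C(31, 3) = 4495 subsets S of size 3, where X_S = 1 if the K_3 on S is monochromatic.
For a fixed S, the K_3 on S has C(3, 2) = 3 edges. P[all 3 edges red] = (1/2)^3, and likewise for blue, so P[monochromatic] = 2·(1/2)^3 = 2^{1 − 3} = 1/4.
By linearity of expectation: E[X] = C(31, 3) · 2^{1 − 3} = 4495 · 1/4 = 4495/4.
Numerically: E[X] ≈ 1123.750.

E[X] = C(31,3)·2^(1−C(3,2)) = 4495/4 ≈ 1123.750.


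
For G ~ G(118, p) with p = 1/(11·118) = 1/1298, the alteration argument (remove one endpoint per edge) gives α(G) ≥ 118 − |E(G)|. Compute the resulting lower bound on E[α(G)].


E[|E(G)|] = C(118, 2)·p = 6903 · (1/1298) = 117/22.
E[α(G)] ≥ n − E[|E(G)|] = 118 − 117/22 = 2479/22.
Numerically: ≈ 112.681818.
(This is only a lower bound; the true E[α(G)] may be larger.)

E[α(G)] ≥ 2479/22 ≈ 112.681818.


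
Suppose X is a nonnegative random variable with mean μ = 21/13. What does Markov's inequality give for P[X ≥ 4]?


μ = E[X] = 21/13, a = 4.
Markov: P[X ≥ 4] ≤ μ/a = (21/13)/4 = 21/52.
Numerically: ≈ 0.404.
(Since a = 4 > μ = 1.615, the bound 21/52 is < 1 and informative.)

P[X ≥ 4] ≤ 21/52 ≈ 0.404.


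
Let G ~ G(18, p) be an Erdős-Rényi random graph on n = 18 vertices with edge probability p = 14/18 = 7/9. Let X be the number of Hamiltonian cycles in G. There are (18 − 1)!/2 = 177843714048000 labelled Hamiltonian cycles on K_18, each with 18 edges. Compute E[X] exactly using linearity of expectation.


K_18 has (18 − 1)!/2 = 177843714048000 labelled Hamiltonian cycles.
For each such Hamiltonian cycle H, let X_H = 1 if all 18 edges of H are present in G. Then P[X_H = 1] = p^{18} = (7/9)^{18} = 1628413597910449/150094635296999121.
By linearity: E[X] = Σ_H E[X_H] = 177843714048000 · p^{18} = 177843714048000 · 1628413597910449/150094635296999121 = 397260798708725298034688000/205891132094649.
Numerically: E[X] ≈ 1.92947e+12.

E[X] = 177843714048000 · (7/9)^{18} = 397260798708725298034688000/205891132094649 ≈ 1.92947e+12.


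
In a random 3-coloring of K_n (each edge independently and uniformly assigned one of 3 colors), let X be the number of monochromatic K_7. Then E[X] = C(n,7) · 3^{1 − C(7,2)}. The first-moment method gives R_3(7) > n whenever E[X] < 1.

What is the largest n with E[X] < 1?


We need C(n, 7) · 3^{1 − 21} < 1, i.e. C(n, 7) < 3^{21 − 1} = 3486784401.
Check values of n near the boundary:
  n = 77: C(77, 7) = 2404808340; 2404808340 < 3486784401? YES
  n = 78: C(78, 7) = 2641902120; 2641902120 < 3486784401? YES
  n = 79: C(79, 7) = 2898753715; 2898753715 < 3486784401? YES
  n = 80: C(80, 7) = 3176716400; 3176716400 < 3486784401? YES
  n = 81: C(81, 7) = 3477216600; 3477216600 < 3486784401? YES
  n = 82: C(82, 7) = 3801756816; 3801756816 < 3486784401? NO
  n = 83: C(83, 7) = 4151918628; 4151918628 < 3486784401? NO
The largest n with C(n, 7) < 3486784401 is n = 81 (where E[X] = 42928600/43046721 ≈ 0.99726). Hence R_3(7) > 81, i.e. R_3(7) ≥ 82.

Largest n = 81; hence R_3(7) > 81.


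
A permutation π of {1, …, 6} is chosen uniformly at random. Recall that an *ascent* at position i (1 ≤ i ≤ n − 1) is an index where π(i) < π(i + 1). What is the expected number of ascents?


Write X = Σ X_I over i = 1, …, 5, with X_I the indicator of one ascent.
There are 5 indicators.
For each fixed i, the pair (π(i), π(i+1)) is a uniformly random ordered pair of distinct values from {1, …, 6}; by symmetry P[π(i) < π(i+1)] = 1/2.
By linearity: E[X] = 5 · (1/2) = (6 − 1) · (1/2) = 5/2 ≈ 2.500000.

E[X] = 5/2 = 2.500000.


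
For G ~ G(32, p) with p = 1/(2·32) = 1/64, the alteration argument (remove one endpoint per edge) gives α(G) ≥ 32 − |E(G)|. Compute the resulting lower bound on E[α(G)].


E[|E(G)|] = C(32, 2)·p = 496 · (1/64) = 31/4.
E[α(G)] ≥ n − E[|E(G)|] = 32 − 31/4 = 97/4.
Numerically: ≈ 24.2500.
(This is only a lower bound; the true E[α(G)] may be larger.)

E[α(G)] ≥ 97/4 ≈ 24.2500.


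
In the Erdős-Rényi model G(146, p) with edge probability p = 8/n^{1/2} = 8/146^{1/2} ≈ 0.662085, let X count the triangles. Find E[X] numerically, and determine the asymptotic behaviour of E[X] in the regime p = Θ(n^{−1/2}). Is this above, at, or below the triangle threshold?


Number of potential triangles: C(146, 3) = 508080.
Each occurs with probability p³ ≈ (0.662085)³ ≈ 2.90228914e-01.
By linearity: E[X] = C(146, 3)·p³ ≈ 508080 · 2.90228914e-01 ≈ 147459.506808.
Since α = 1/2 < 1, p = c/n^{1/2} ≫ 1/n is above the triangle threshold p ~ 1/n. Asymptotically E[X] ~ (c³/6)·n^{3(1−α)} = (8³/6)·n^{1.5} → ∞; triangles are abundant w.h.p.

E[X] ≈ 147459.506808; in regime p = Θ(1/n^{1/2}) E[X] diverges (above the triangle threshold p ~ 1/n).


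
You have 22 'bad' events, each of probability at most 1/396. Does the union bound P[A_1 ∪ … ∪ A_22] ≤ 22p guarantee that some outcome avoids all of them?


Union bound: P[∪_{i=1}^{22} A_i] ≤ Σ_i P[A_i] ≤ 22·p = 22·(1/396) = 1/18.
Numerically: 1/18 ≈ 0.05556.
Is 1/18 < 1? YES.
Since P[∪ A_i] ≤ 1/18 < 1, the complement has P[∩ A_i^c] ≥ 1 − 1/18 = 17/18 > 0, so some outcome avoids every A_i.

22·p = 1/18 ≈ 0.05556; existence CERTIFIED by the union bound.


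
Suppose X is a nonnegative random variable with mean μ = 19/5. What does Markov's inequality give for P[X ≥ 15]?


μ = E[X] = 19/5, a = 15.
Markov: P[X ≥ 15] ≤ μ/a = (19/5)/15 = 19/75.
Numerically: ≈ 0.25333.
(Since a = 15 > μ = 3.80000, the bound 19/75 is < 1 and informative.)

P[X ≥ 15] ≤ 19/75 ≈ 0.25333.


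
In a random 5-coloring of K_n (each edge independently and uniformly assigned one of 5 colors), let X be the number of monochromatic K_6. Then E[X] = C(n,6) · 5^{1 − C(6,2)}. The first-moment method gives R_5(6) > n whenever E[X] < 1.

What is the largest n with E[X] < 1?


We need C(n, 6) · 5^{1 − 15} < 1, i.e. C(n, 6) < 5^{15 − 1} = 6103515625.
Check values of n near the boundary:
  n = 126: C(126, 6) = 4925156775; 4925156775 < 6103515625? YES
  n = 127: C(127, 6) = 5169379425; 5169379425 < 6103515625? YES
  n = 128: C(128, 6) = 5423611200; 5423611200 < 6103515625? YES
  n = 129: C(129, 6) = 5688177600; 5688177600 < 6103515625? YES
  n = 130: C(130, 6) = 5963412000; 5963412000 < 6103515625? YES
  n = 131: C(131, 6) = 6249655776; 6249655776 < 6103515625? NO
  n = 132: C(132, 6) = 6547258432; 6547258432 < 6103515625? NO
  n = 133: C(133, 6) = 6856577728; 6856577728 < 6103515625? NO
The largest n with C(n, 6) < 6103515625 is n = 130 (where E[X] = 47707296/48828125 ≈ 0.977045). Hence R_5(6) > 130, i.e. R_5(6) ≥ 131.

Largest n = 130; hence R_5(6) > 130.
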